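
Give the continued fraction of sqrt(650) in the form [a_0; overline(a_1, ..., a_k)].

[25; overline(2, 50)]

Write x_i = (sqrt(650) + m_i)/d_i with (m_0, d_0) = (0, 1). a_0 = floor(sqrt(650)) = 25, since 25^2 = 625 <= 650 < 676 = 26^2.
Iterate m_{i+1} = d_i*a_i - m_i, d_{i+1} = (650 - m_{i+1}^2)/d_i, a_{i+1} = floor((a_0 + m_{i+1})/d_{i+1}):
  m_1 = 1*25 - 0 = 25, d_1 = (650 - 25^2)/1 = 25/1 = 25, a_1 = floor((25 + 25)/25) = 2.
  m_2 = 25*2 - 25 = 25, d_2 = (650 - 25^2)/25 = 25/25 = 1, a_2 = floor((25 + 25)/1) = 50.
  m_3 = 1*50 - 25 = 25, d_3 = (650 - 25^2)/1 = 25/1 = 25: (m_3, d_3) = (m_1, d_1) = (25, 25), so from here the quotients repeat a_1, a_2; the period length is 2.
Hence the expansion of sqrt(650) is a_0 = 25 followed by the repeating block 2, 50 (period 2).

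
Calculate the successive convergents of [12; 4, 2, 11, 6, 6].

12/1, 49/4, 110/9, 1259/103, 7664/627, 47243/3865

Using the convergent recurrence p_i = a_i*p_{i-1} + p_{i-2}, q_i = a_i*q_{i-1} + q_{i-2} with p_{-2}=0, p_{-1}=1, q_{-2}=1, q_{-1}=0:
  i=0: a_0=12, p_0 = 12*1 + 0 = 12, q_0 = 12*0 + 1 = 1.
  i=1: a_1=4, p_1 = 4*12 + 1 = 49, q_1 = 4*1 + 0 = 4.
  i=2: a_2=2, p_2 = 2*49 + 12 = 110, q_2 = 2*4 + 1 = 9.
  i=3: a_3=11, p_3 = 11*110 + 49 = 1259, q_3 = 11*9 + 4 = 103.
  i=4: a_4=6, p_4 = 6*1259 + 110 = 7664, q_4 = 6*103 + 9 = 627.
  i=5: a_5=6, p_5 = 6*7664 + 1259 = 47243, q_5 = 6*627 + 103 = 3865.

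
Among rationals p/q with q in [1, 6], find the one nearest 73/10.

Expand x = 73/10 as a continued fraction with the Euclidean algorithm:
  73 = 7*10 + 3, so a_0 = 7.
  10 = 3*3 + 1, so a_1 = 3.
  3 = 3*1 + 0, so a_2 = 3.
so x = [7; 3, 3].
Convergents (p_i = a_i*p_{i-1} + p_{i-2}, q_i = a_i*q_{i-1} + q_{i-2} with p_{-2}=0, p_{-1}=1, q_{-2}=1, q_{-1}=0), until the denominator exceeds 6:
  i=0: a_0=7, p_0 = 7*1 + 0 = 7, q_0 = 7*0 + 1 = 1.
  i=1: a_1=3, p_1 = 3*7 + 1 = 22, q_1 = 3*1 + 0 = 3.
  i=2: a_2=3, p_2 = 3*22 + 7 = 73, q_2 = 3*3 + 1 = 10.
q_2 = 10 > 6, so the last convergent with denominator <= 6 is p_1/q_1 = 22/3.
The closest fraction with denominator <= 6 is either p_1/q_1 or the intermediate fraction (k*p_1 + p_0)/(k*q_1 + q_0) with the largest k >= 1 whose denominator stays <= 6; these approach x as k grows, and every other convergent or intermediate fraction in range is farther away.
Largest k: floor((6 - q_0)/q_1) = floor((6 - 1)/3) = 1.
That gives (1*22 + 7)/(1*3 + 1) = 29/4.
Compare the errors: |x - 22/3| = |73*3 - 22*10|/(10*3) = 1/30, and |x - 29/4| = |73*4 - 29*10|/(10*4) = 2/40.
Cross-multiplying, 1*40 = 40 < 60 = 2*30, so 1/30 is smaller: the convergent 22/3 is closer to x than 29/4.

22/3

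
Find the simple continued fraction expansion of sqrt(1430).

[37; (1, 4, 2, 2, 2, 4, 1, 74)]

Write x_i = (sqrt(1430) + m_i)/d_i with (m_0, d_0) = (0, 1). a_0 = floor(sqrt(1430)) = 37, since 37^2 = 1369 <= 1430 < 1444 = 38^2.
Iterate m_{i+1} = d_i*a_i - m_i, d_{i+1} = (1430 - m_{i+1}^2)/d_i, a_{i+1} = floor((a_0 + m_{i+1})/d_{i+1}):
  m_1 = 1*37 - 0 = 37, d_1 = (1430 - 37^2)/1 = 61/1 = 61, a_1 = floor((37 + 37)/61) = 1.
  m_2 = 61*1 - 37 = 24, d_2 = (1430 - 24^2)/61 = 854/61 = 14, a_2 = floor((37 + 24)/14) = 4.
  m_3 = 14*4 - 24 = 32, d_3 = (1430 - 32^2)/14 = 406/14 = 29, a_3 = floor((37 + 32)/29) = 2.
  m_4 = 29*2 - 32 = 26, d_4 = (1430 - 26^2)/29 = 754/29 = 26, a_4 = floor((37 + 26)/26) = 2.
  m_5 = 26*2 - 26 = 26, d_5 = (1430 - 26^2)/26 = 754/26 = 29, a_5 = floor((37 + 26)/29) = 2.
  m_6 = 29*2 - 26 = 32, d_6 = (1430 - 32^2)/29 = 406/29 = 14, a_6 = floor((37 + 32)/14) = 4.
  m_7 = 14*4 - 32 = 24, d_7 = (1430 - 24^2)/14 = 854/14 = 61, a_7 = floor((37 + 24)/61) = 1.
  m_8 = 61*1 - 24 = 37, d_8 = (1430 - 37^2)/61 = 61/61 = 1, a_8 = floor((37 + 37)/1) = 74.
  m_9 = 1*74 - 37 = 37, d_9 = (1430 - 37^2)/1 = 61/1 = 61: (m_9, d_9) = (m_1, d_1) = (37, 61), so from here the quotients repeat a_1, ..., a_8; the period length is 8.
Hence the expansion of sqrt(1430) is a_0 = 37 followed by the repeating block 1, 4, 2, 2, 2, 4, 1, 74 (period 8).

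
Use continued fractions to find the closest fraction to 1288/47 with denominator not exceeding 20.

137/5

Expand x = 1288/47 as a continued fraction with the Euclidean algorithm:
  1288 = 27*47 + 19, so a_0 = 27.
  47 = 2*19 + 9, so a_1 = 2.
  19 = 2*9 + 1, so a_2 = 2.
  9 = 9*1 + 0, so a_3 = 9.
so x = [27; 2, 2, 9].
Convergents (p_i = a_i*p_{i-1} + p_{i-2}, q_i = a_i*q_{i-1} + q_{i-2} with p_{-2}=0, p_{-1}=1, q_{-2}=1, q_{-1}=0), until the denominator exceeds 20:
  i=0: a_0=27, p_0 = 27*1 + 0 = 27, q_0 = 27*0 + 1 = 1.
  i=1: a_1=2, p_1 = 2*27 + 1 = 55, q_1 = 2*1 + 0 = 2.
  i=2: a_2=2, p_2 = 2*55 + 27 = 137, q_2 = 2*2 + 1 = 5.
  i=3: a_3=9, p_3 = 9*137 + 55 = 1288, q_3 = 9*5 + 2 = 47.
q_3 = 47 > 20, so the last convergent with denominator <= 20 is p_2/q_2 = 137/5.
The closest fraction with denominator <= 20 is either p_2/q_2 or the intermediate fraction (k*p_2 + p_1)/(k*q_2 + q_1) with the largest k >= 1 whose denominator stays <= 20; these approach x as k grows, and every other convergent or intermediate fraction in range is farther away.
Largest k: floor((20 - q_1)/q_2) = floor((20 - 2)/5) = 3.
That gives (3*137 + 55)/(3*5 + 2) = 466/17.
Compare the errors: |x - 137/5| = |1288*5 - 137*47|/(47*5) = 1/235, and |x - 466/17| = |1288*17 - 466*47|/(47*17) = 6/799.
Cross-multiplying, 1*799 = 799 < 1410 = 6*235, so 1/235 is smaller: the convergent 137/5 is closer to x than 466/17.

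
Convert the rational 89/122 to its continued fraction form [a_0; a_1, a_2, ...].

[0; 1, 2, 1, 2, 3, 3]

Run the Euclidean algorithm on 89 and 122; the successive quotients are the partial quotients a_0, a_1, ... (each step inverts the fractional part left over by the previous one):
  89 = 0*122 + 89, so a_0 = 0.
  122 = 1*89 + 33, so a_1 = 1.
  89 = 2*33 + 23, so a_2 = 2.
  33 = 1*23 + 10, so a_3 = 1.
  23 = 2*10 + 3, so a_4 = 2.
  10 = 3*3 + 1, so a_5 = 3.
  3 = 3*1 + 0, so a_6 = 3.
The remainder reaches 0 after 7 divisions, so the expansion has 7 partial quotients, read off in order.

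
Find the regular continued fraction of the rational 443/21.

Run the Euclidean algorithm on 443 and 21; the successive quotients are the partial quotients a_0, a_1, ... (each step inverts the fractional part left over by the previous one):
  443 = 21*21 + 2, so a_0 = 21.
  21 = 10*2 + 1, so a_1 = 10.
  2 = 2*1 + 0, so a_2 = 2.
The remainder reaches 0 after 3 divisions, so the expansion has 3 partial quotients, read off in order.

[21; 10, 2]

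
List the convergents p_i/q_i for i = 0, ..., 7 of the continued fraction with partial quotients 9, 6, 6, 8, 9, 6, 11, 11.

Using the convergent recurrence p_i = a_i*p_{i-1} + p_{i-2}, q_i = a_i*q_{i-1} + q_{i-2} with p_{-2}=0, p_{-1}=1, q_{-2}=1, q_{-1}=0:
  i=0: a_0=9, p_0 = 9*1 + 0 = 9, q_0 = 9*0 + 1 = 1.
  i=1: a_1=6, p_1 = 6*9 + 1 = 55, q_1 = 6*1 + 0 = 6.
  i=2: a_2=6, p_2 = 6*55 + 9 = 339, q_2 = 6*6 + 1 = 37.
  i=3: a_3=8, p_3 = 8*339 + 55 = 2767, q_3 = 8*37 + 6 = 302.
  i=4: a_4=9, p_4 = 9*2767 + 339 = 25242, q_4 = 9*302 + 37 = 2755.
  i=5: a_5=6, p_5 = 6*25242 + 2767 = 154219, q_5 = 6*2755 + 302 = 16832.
  i=6: a_6=11, p_6 = 11*154219 + 25242 = 1721651, q_6 = 11*16832 + 2755 = 187907.
  i=7: a_7=11, p_7 = 11*1721651 + 154219 = 19092380, q_7 = 11*187907 + 16832 = 2083809.

9/1, 55/6, 339/37, 2767/302, 25242/2755, 154219/16832, 1721651/187907, 19092380/2083809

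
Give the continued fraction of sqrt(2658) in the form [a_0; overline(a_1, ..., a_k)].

Write x_i = (sqrt(2658) + m_i)/d_i with (m_0, d_0) = (0, 1). a_0 = floor(sqrt(2658)) = 51, since 51^2 = 2601 <= 2658 < 2704 = 52^2.
Iterate m_{i+1} = d_i*a_i - m_i, d_{i+1} = (2658 - m_{i+1}^2)/d_i, a_{i+1} = floor((a_0 + m_{i+1})/d_{i+1}):
  m_1 = 1*51 - 0 = 51, d_1 = (2658 - 51^2)/1 = 57/1 = 57, a_1 = floor((51 + 51)/57) = 1.
  m_2 = 57*1 - 51 = 6, d_2 = (2658 - 6^2)/57 = 2622/57 = 46, a_2 = floor((51 + 6)/46) = 1.
  m_3 = 46*1 - 6 = 40, d_3 = (2658 - 40^2)/46 = 1058/46 = 23, a_3 = floor((51 + 40)/23) = 3.
  m_4 = 23*3 - 40 = 29, d_4 = (2658 - 29^2)/23 = 1817/23 = 79, a_4 = floor((51 + 29)/79) = 1.
  m_5 = 79*1 - 29 = 50, d_5 = (2658 - 50^2)/79 = 158/79 = 2, a_5 = floor((51 + 50)/2) = 50.
  m_6 = 2*50 - 50 = 50, d_6 = (2658 - 50^2)/2 = 158/2 = 79, a_6 = floor((51 + 50)/79) = 1.
  m_7 = 79*1 - 50 = 29, d_7 = (2658 - 29^2)/79 = 1817/79 = 23, a_7 = floor((51 + 29)/23) = 3.
  m_8 = 23*3 - 29 = 40, d_8 = (2658 - 40^2)/23 = 1058/23 = 46, a_8 = floor((51 + 40)/46) = 1.
  m_9 = 46*1 - 40 = 6, d_9 = (2658 - 6^2)/46 = 2622/46 = 57, a_9 = floor((51 + 6)/57) = 1.
  m_10 = 57*1 - 6 = 51, d_10 = (2658 - 51^2)/57 = 57/57 = 1, a_10 = floor((51 + 51)/1) = 102.
  m_11 = 1*102 - 51 = 51, d_11 = (2658 - 51^2)/1 = 57/1 = 57: (m_11, d_11) = (m_1, d_1) = (51, 57), so from here the quotients repeat a_1, ..., a_10; the period length is 10.
Hence the expansion of sqrt(2658) is a_0 = 51 followed by the repeating block 1, 1, 3, 1, 50, 1, 3, 1, 1, 102 (period 10).

[51; overline(1, 1, 3, 1, 50, 1, 3, 1, 1, 102)]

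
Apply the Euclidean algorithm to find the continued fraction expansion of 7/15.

[0; 2, 7]

Run the Euclidean algorithm on 7 and 15; the successive quotients are the partial quotients a_0, a_1, ... (each step inverts the fractional part left over by the previous one):
  7 = 0*15 + 7, so a_0 = 0.
  15 = 2*7 + 1, so a_1 = 2.
  7 = 7*1 + 0, so a_2 = 7.
The remainder reaches 0 after 3 divisions, so the expansion has 3 partial quotients, read off in order.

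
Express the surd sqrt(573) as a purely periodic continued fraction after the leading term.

[23; (1, 14, 1, 46)]

Write x_i = (sqrt(573) + m_i)/d_i with (m_0, d_0) = (0, 1). a_0 = floor(sqrt(573)) = 23, since 23^2 = 529 <= 573 < 576 = 24^2.
Iterate m_{i+1} = d_i*a_i - m_i, d_{i+1} = (573 - m_{i+1}^2)/d_i, a_{i+1} = floor((a_0 + m_{i+1})/d_{i+1}):
  m_1 = 1*23 - 0 = 23, d_1 = (573 - 23^2)/1 = 44/1 = 44, a_1 = floor((23 + 23)/44) = 1.
  m_2 = 44*1 - 23 = 21, d_2 = (573 - 21^2)/44 = 132/44 = 3, a_2 = floor((23 + 21)/3) = 14.
  m_3 = 3*14 - 21 = 21, d_3 = (573 - 21^2)/3 = 132/3 = 44, a_3 = floor((23 + 21)/44) = 1.
  m_4 = 44*1 - 21 = 23, d_4 = (573 - 23^2)/44 = 44/44 = 1, a_4 = floor((23 + 23)/1) = 46.
  m_5 = 1*46 - 23 = 23, d_5 = (573 - 23^2)/1 = 44/1 = 44: (m_5, d_5) = (m_1, d_1) = (23, 44), so from here the quotients repeat a_1, ..., a_4; the period length is 4.
Hence the expansion of sqrt(573) is a_0 = 23 followed by the repeating block 1, 14, 1, 46 (period 4).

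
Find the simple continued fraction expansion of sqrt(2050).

Write x_i = (sqrt(2050) + m_i)/d_i with (m_0, d_0) = (0, 1). a_0 = floor(sqrt(2050)) = 45, since 45^2 = 2025 <= 2050 < 2116 = 46^2.
Iterate m_{i+1} = d_i*a_i - m_i, d_{i+1} = (2050 - m_{i+1}^2)/d_i, a_{i+1} = floor((a_0 + m_{i+1})/d_{i+1}):
  m_1 = 1*45 - 0 = 45, d_1 = (2050 - 45^2)/1 = 25/1 = 25, a_1 = floor((45 + 45)/25) = 3.
  m_2 = 25*3 - 45 = 30, d_2 = (2050 - 30^2)/25 = 1150/25 = 46, a_2 = floor((45 + 30)/46) = 1.
  m_3 = 46*1 - 30 = 16, d_3 = (2050 - 16^2)/46 = 1794/46 = 39, a_3 = floor((45 + 16)/39) = 1.
  m_4 = 39*1 - 16 = 23, d_4 = (2050 - 23^2)/39 = 1521/39 = 39, a_4 = floor((45 + 23)/39) = 1.
  m_5 = 39*1 - 23 = 16, d_5 = (2050 - 16^2)/39 = 1794/39 = 46, a_5 = floor((45 + 16)/46) = 1.
  m_6 = 46*1 - 16 = 30, d_6 = (2050 - 30^2)/46 = 1150/46 = 25, a_6 = floor((45 + 30)/25) = 3.
  m_7 = 25*3 - 30 = 45, d_7 = (2050 - 45^2)/25 = 25/25 = 1, a_7 = floor((45 + 45)/1) = 90.
  m_8 = 1*90 - 45 = 45, d_8 = (2050 - 45^2)/1 = 25/1 = 25: (m_8, d_8) = (m_1, d_1) = (45, 25), so from here the quotients repeat a_1, ..., a_7; the period length is 7.
Hence the expansion of sqrt(2050) is a_0 = 45 followed by the repeating block 3, 1, 1, 1, 1, 3, 90 (period 7).

[45; (3, 1, 1, 1, 1, 3, 90)]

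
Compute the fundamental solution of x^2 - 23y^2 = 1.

First expand sqrt(23) as a continued fraction. With x_i = (sqrt(23) + m_i)/d_i and (m_0, d_0) = (0, 1): a_0 = floor(sqrt(23)) = 4, since 4^2 = 16 <= 23 < 25 = 5^2.
Iterate m_{i+1} = d_i*a_i - m_i, d_{i+1} = (23 - m_{i+1}^2)/d_i, a_{i+1} = floor((a_0 + m_{i+1})/d_{i+1}):
  m_1 = 1*4 - 0 = 4, d_1 = (23 - 4^2)/1 = 7/1 = 7, a_1 = floor((4 + 4)/7) = 1.
  m_2 = 7*1 - 4 = 3, d_2 = (23 - 3^2)/7 = 14/7 = 2, a_2 = floor((4 + 3)/2) = 3.
  m_3 = 2*3 - 3 = 3, d_3 = (23 - 3^2)/2 = 14/2 = 7, a_3 = floor((4 + 3)/7) = 1.
  m_4 = 7*1 - 3 = 4, d_4 = (23 - 4^2)/7 = 7/7 = 1, a_4 = floor((4 + 4)/1) = 8.
  m_5 = 1*8 - 4 = 4, d_5 = (23 - 4^2)/1 = 7/1 = 7: (m_5, d_5) = (m_1, d_1) = (4, 7), so from here the quotients repeat a_1, ..., a_4; the period length is 4.
So sqrt(23) = [4; (1, 3, 1, 8)] with period length k = 4.
k is even, so the fundamental solution of x^2 - 23y^2 = 1 is (p_{k-1}, q_{k-1}) = (p_3, q_3); compute convergents through index 3.
Convergents (p_i = a_i*p_{i-1} + p_{i-2}, q_i = a_i*q_{i-1} + q_{i-2} with p_{-2}=0, p_{-1}=1, q_{-2}=1, q_{-1}=0):
  i=0: a_0=4, p_0 = 4*1 + 0 = 4, q_0 = 4*0 + 1 = 1.
  i=1: a_1=1, p_1 = 1*4 + 1 = 5, q_1 = 1*1 + 0 = 1.
  i=2: a_2=3, p_2 = 3*5 + 4 = 19, q_2 = 3*1 + 1 = 4.
  i=3: a_3=1, p_3 = 1*19 + 5 = 24, q_3 = 1*4 + 1 = 5.
Check: 24^2 - 23*5^2 = 576 - 575 = 1, so (x, y) = (24, 5) solves the equation, and by the theorem it is the least positive solution.

(x, y) = (24, 5)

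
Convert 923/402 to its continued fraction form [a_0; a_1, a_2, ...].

[2; 3, 2, 1, 1, 1, 4, 3]

Run the Euclidean algorithm on 923 and 402; the successive quotients are the partial quotients a_0, a_1, ... (each step inverts the fractional part left over by the previous one):
  923 = 2*402 + 119, so a_0 = 2.
  402 = 3*119 + 45, so a_1 = 3.
  119 = 2*45 + 29, so a_2 = 2.
  45 = 1*29 + 16, so a_3 = 1.
  29 = 1*16 + 13, so a_4 = 1.
  16 = 1*13 + 3, so a_5 = 1.
  13 = 4*3 + 1, so a_6 = 4.
  3 = 3*1 + 0, so a_7 = 3.
The remainder reaches 0 after 8 divisions, so the expansion has 8 partial quotients, read off in order.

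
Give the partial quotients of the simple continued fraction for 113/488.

[0; 4, 3, 7, 5]

Run the Euclidean algorithm on 113 and 488; the successive quotients are the partial quotients a_0, a_1, ... (each step inverts the fractional part left over by the previous one):
  113 = 0*488 + 113, so a_0 = 0.
  488 = 4*113 + 36, so a_1 = 4.
  113 = 3*36 + 5, so a_2 = 3.
  36 = 7*5 + 1, so a_3 = 7.
  5 = 5*1 + 0, so a_4 = 5.
The remainder reaches 0 after 5 divisions, so the expansion has 5 partial quotients, read off in order.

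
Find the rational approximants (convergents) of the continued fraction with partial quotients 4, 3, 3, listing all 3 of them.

4/1, 13/3, 43/10

Using the convergent recurrence p_i = a_i*p_{i-1} + p_{i-2}, q_i = a_i*q_{i-1} + q_{i-2} with p_{-2}=0, p_{-1}=1, q_{-2}=1, q_{-1}=0:
  i=0: a_0=4, p_0 = 4*1 + 0 = 4, q_0 = 4*0 + 1 = 1.
  i=1: a_1=3, p_1 = 3*4 + 1 = 13, q_1 = 3*1 + 0 = 3.
  i=2: a_2=3, p_2 = 3*13 + 4 = 43, q_2 = 3*3 + 1 = 10.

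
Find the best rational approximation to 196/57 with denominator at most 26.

55/16

Expand x = 196/57 as a continued fraction with the Euclidean algorithm:
  196 = 3*57 + 25, so a_0 = 3.
  57 = 2*25 + 7, so a_1 = 2.
  25 = 3*7 + 4, so a_2 = 3.
  7 = 1*4 + 3, so a_3 = 1.
  4 = 1*3 + 1, so a_4 = 1.
  3 = 3*1 + 0, so a_5 = 3.
so x = [3; 2, 3, 1, 1, 3].
Convergents (p_i = a_i*p_{i-1} + p_{i-2}, q_i = a_i*q_{i-1} + q_{i-2} with p_{-2}=0, p_{-1}=1, q_{-2}=1, q_{-1}=0), until the denominator exceeds 26:
  i=0: a_0=3, p_0 = 3*1 + 0 = 3, q_0 = 3*0 + 1 = 1.
  i=1: a_1=2, p_1 = 2*3 + 1 = 7, q_1 = 2*1 + 0 = 2.
  i=2: a_2=3, p_2 = 3*7 + 3 = 24, q_2 = 3*2 + 1 = 7.
  i=3: a_3=1, p_3 = 1*24 + 7 = 31, q_3 = 1*7 + 2 = 9.
  i=4: a_4=1, p_4 = 1*31 + 24 = 55, q_4 = 1*9 + 7 = 16.
  i=5: a_5=3, p_5 = 3*55 + 31 = 196, q_5 = 3*16 + 9 = 57.
q_5 = 57 > 26, so the last convergent with denominator <= 26 is p_4/q_4 = 55/16.
The closest fraction with denominator <= 26 is either p_4/q_4 or the intermediate fraction (k*p_4 + p_3)/(k*q_4 + q_3) with the largest k >= 1 whose denominator stays <= 26; these approach x as k grows, and every other convergent or intermediate fraction in range is farther away.
Largest k: floor((26 - q_3)/q_4) = floor((26 - 9)/16) = 1.
That gives (1*55 + 31)/(1*16 + 9) = 86/25.
Compare the errors: |x - 55/16| = |196*16 - 55*57|/(57*16) = 1/912, and |x - 86/25| = |196*25 - 86*57|/(57*25) = 2/1425.
Cross-multiplying, 1*1425 = 1425 < 1824 = 2*912, so 1/912 is smaller: the convergent 55/16 is closer to x than 86/25.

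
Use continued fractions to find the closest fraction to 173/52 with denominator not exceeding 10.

10/3

Expand x = 173/52 as a continued fraction with the Euclidean algorithm:
  173 = 3*52 + 17, so a_0 = 3.
  52 = 3*17 + 1, so a_1 = 3.
  17 = 17*1 + 0, so a_2 = 17.
so x = [3; 3, 17].
Convergents (p_i = a_i*p_{i-1} + p_{i-2}, q_i = a_i*q_{i-1} + q_{i-2} with p_{-2}=0, p_{-1}=1, q_{-2}=1, q_{-1}=0), until the denominator exceeds 10:
  i=0: a_0=3, p_0 = 3*1 + 0 = 3, q_0 = 3*0 + 1 = 1.
  i=1: a_1=3, p_1 = 3*3 + 1 = 10, q_1 = 3*1 + 0 = 3.
  i=2: a_2=17, p_2 = 17*10 + 3 = 173, q_2 = 17*3 + 1 = 52.
q_2 = 52 > 10, so the last convergent with denominator <= 10 is p_1/q_1 = 10/3.
The closest fraction with denominator <= 10 is either p_1/q_1 or the intermediate fraction (k*p_1 + p_0)/(k*q_1 + q_0) with the largest k >= 1 whose denominator stays <= 10; these approach x as k grows, and every other convergent or intermediate fraction in range is farther away.
Largest k: floor((10 - q_0)/q_1) = floor((10 - 1)/3) = 3.
That gives (3*10 + 3)/(3*3 + 1) = 33/10.
Compare the errors: |x - 10/3| = |173*3 - 10*52|/(52*3) = 1/156, and |x - 33/10| = |173*10 - 33*52|/(52*10) = 14/520.
Cross-multiplying, 1*520 = 520 < 2184 = 14*156, so 1/156 is smaller: the convergent 10/3 is closer to x than 33/10.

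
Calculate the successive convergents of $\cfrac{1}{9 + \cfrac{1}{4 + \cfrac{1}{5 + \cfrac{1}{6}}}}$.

Using the convergent recurrence p_i = a_i*p_{i-1} + p_{i-2}, q_i = a_i*q_{i-1} + q_{i-2} with p_{-2}=0, p_{-1}=1, q_{-2}=1, q_{-1}=0:
  i=0: a_0=0, p_0 = 0*1 + 0 = 0, q_0 = 0*0 + 1 = 1.
  i=1: a_1=9, p_1 = 9*0 + 1 = 1, q_1 = 9*1 + 0 = 9.
  i=2: a_2=4, p_2 = 4*1 + 0 = 4, q_2 = 4*9 + 1 = 37.
  i=3: a_3=5, p_3 = 5*4 + 1 = 21, q_3 = 5*37 + 9 = 194.
  i=4: a_4=6, p_4 = 6*21 + 4 = 130, q_4 = 6*194 + 37 = 1201.

0/1, 1/9, 4/37, 21/194, 130/1201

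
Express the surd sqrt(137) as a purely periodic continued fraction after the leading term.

Write x_i = (sqrt(137) + m_i)/d_i with (m_0, d_0) = (0, 1). a_0 = floor(sqrt(137)) = 11, since 11^2 = 121 <= 137 < 144 = 12^2.
Iterate m_{i+1} = d_i*a_i - m_i, d_{i+1} = (137 - m_{i+1}^2)/d_i, a_{i+1} = floor((a_0 + m_{i+1})/d_{i+1}):
  m_1 = 1*11 - 0 = 11, d_1 = (137 - 11^2)/1 = 16/1 = 16, a_1 = floor((11 + 11)/16) = 1.
  m_2 = 16*1 - 11 = 5, d_2 = (137 - 5^2)/16 = 112/16 = 7, a_2 = floor((11 + 5)/7) = 2.
  m_3 = 7*2 - 5 = 9, d_3 = (137 - 9^2)/7 = 56/7 = 8, a_3 = floor((11 + 9)/8) = 2.
  m_4 = 8*2 - 9 = 7, d_4 = (137 - 7^2)/8 = 88/8 = 11, a_4 = floor((11 + 7)/11) = 1.
  m_5 = 11*1 - 7 = 4, d_5 = (137 - 4^2)/11 = 121/11 = 11, a_5 = floor((11 + 4)/11) = 1.
  m_6 = 11*1 - 4 = 7, d_6 = (137 - 7^2)/11 = 88/11 = 8, a_6 = floor((11 + 7)/8) = 2.
  m_7 = 8*2 - 7 = 9, d_7 = (137 - 9^2)/8 = 56/8 = 7, a_7 = floor((11 + 9)/7) = 2.
  m_8 = 7*2 - 9 = 5, d_8 = (137 - 5^2)/7 = 112/7 = 16, a_8 = floor((11 + 5)/16) = 1.
  m_9 = 16*1 - 5 = 11, d_9 = (137 - 11^2)/16 = 16/16 = 1, a_9 = floor((11 + 11)/1) = 22.
  m_10 = 1*22 - 11 = 11, d_10 = (137 - 11^2)/1 = 16/1 = 16: (m_10, d_10) = (m_1, d_1) = (11, 16), so from here the quotients repeat a_1, ..., a_9; the period length is 9.
Hence the expansion of sqrt(137) is a_0 = 11 followed by the repeating block 1, 2, 2, 1, 1, 2, 2, 1, 22 (period 9).

[11; (1, 2, 2, 1, 1, 2, 2, 1, 22)]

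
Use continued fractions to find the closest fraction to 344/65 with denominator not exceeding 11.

Expand x = 344/65 as a continued fraction with the Euclidean algorithm:
  344 = 5*65 + 19, so a_0 = 5.
  65 = 3*19 + 8, so a_1 = 3.
  19 = 2*8 + 3, so a_2 = 2.
  8 = 2*3 + 2, so a_3 = 2.
  3 = 1*2 + 1, so a_4 = 1.
  2 = 2*1 + 0, so a_5 = 2.
so x = [5; 3, 2, 2, 1, 2].
Convergents (p_i = a_i*p_{i-1} + p_{i-2}, q_i = a_i*q_{i-1} + q_{i-2} with p_{-2}=0, p_{-1}=1, q_{-2}=1, q_{-1}=0), until the denominator exceeds 11:
  i=0: a_0=5, p_0 = 5*1 + 0 = 5, q_0 = 5*0 + 1 = 1.
  i=1: a_1=3, p_1 = 3*5 + 1 = 16, q_1 = 3*1 + 0 = 3.
  i=2: a_2=2, p_2 = 2*16 + 5 = 37, q_2 = 2*3 + 1 = 7.
  i=3: a_3=2, p_3 = 2*37 + 16 = 90, q_3 = 2*7 + 3 = 17.
q_3 = 17 > 11, so the last convergent with denominator <= 11 is p_2/q_2 = 37/7.
The closest fraction with denominator <= 11 is either p_2/q_2 or the intermediate fraction (k*p_2 + p_1)/(k*q_2 + q_1) with the largest k >= 1 whose denominator stays <= 11; these approach x as k grows, and every other convergent or intermediate fraction in range is farther away.
Largest k: floor((11 - q_1)/q_2) = floor((11 - 3)/7) = 1.
That gives (1*37 + 16)/(1*7 + 3) = 53/10.
Compare the errors: |x - 37/7| = |344*7 - 37*65|/(65*7) = 3/455, and |x - 53/10| = |344*10 - 53*65|/(65*10) = 5/650.
Cross-multiplying, 3*650 = 1950 < 2275 = 5*455, so 3/455 is smaller: the convergent 37/7 is closer to x than 53/10.

37/7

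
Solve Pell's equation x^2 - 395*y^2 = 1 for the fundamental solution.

(x, y) = (159, 8)

First expand sqrt(395) as a continued fraction. With x_i = (sqrt(395) + m_i)/d_i and (m_0, d_0) = (0, 1): a_0 = floor(sqrt(395)) = 19, since 19^2 = 361 <= 395 < 400 = 20^2.
Iterate m_{i+1} = d_i*a_i - m_i, d_{i+1} = (395 - m_{i+1}^2)/d_i, a_{i+1} = floor((a_0 + m_{i+1})/d_{i+1}):
  m_1 = 1*19 - 0 = 19, d_1 = (395 - 19^2)/1 = 34/1 = 34, a_1 = floor((19 + 19)/34) = 1.
  m_2 = 34*1 - 19 = 15, d_2 = (395 - 15^2)/34 = 170/34 = 5, a_2 = floor((19 + 15)/5) = 6.
  m_3 = 5*6 - 15 = 15, d_3 = (395 - 15^2)/5 = 170/5 = 34, a_3 = floor((19 + 15)/34) = 1.
  m_4 = 34*1 - 15 = 19, d_4 = (395 - 19^2)/34 = 34/34 = 1, a_4 = floor((19 + 19)/1) = 38.
  m_5 = 1*38 - 19 = 19, d_5 = (395 - 19^2)/1 = 34/1 = 34: (m_5, d_5) = (m_1, d_1) = (19, 34), so from here the quotients repeat a_1, ..., a_4; the period length is 4.
So sqrt(395) = [19; (1, 6, 1, 38)] with period length k = 4.
k is even, so the fundamental solution of x^2 - 395y^2 = 1 is (p_{k-1}, q_{k-1}) = (p_3, q_3); compute convergents through index 3.
Convergents (p_i = a_i*p_{i-1} + p_{i-2}, q_i = a_i*q_{i-1} + q_{i-2} with p_{-2}=0, p_{-1}=1, q_{-2}=1, q_{-1}=0):
  i=0: a_0=19, p_0 = 19*1 + 0 = 19, q_0 = 19*0 + 1 = 1.
  i=1: a_1=1, p_1 = 1*19 + 1 = 20, q_1 = 1*1 + 0 = 1.
  i=2: a_2=6, p_2 = 6*20 + 19 = 139, q_2 = 6*1 + 1 = 7.
  i=3: a_3=1, p_3 = 1*139 + 20 = 159, q_3 = 1*7 + 1 = 8.
Check: 159^2 - 395*8^2 = 25281 - 25280 = 1, so (x, y) = (159, 8) solves the equation, and by the theorem it is the least positive solution.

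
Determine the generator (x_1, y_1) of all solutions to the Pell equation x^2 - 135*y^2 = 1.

First expand sqrt(135) as a continued fraction. With x_i = (sqrt(135) + m_i)/d_i and (m_0, d_0) = (0, 1): a_0 = floor(sqrt(135)) = 11, since 11^2 = 121 <= 135 < 144 = 12^2.
Iterate m_{i+1} = d_i*a_i - m_i, d_{i+1} = (135 - m_{i+1}^2)/d_i, a_{i+1} = floor((a_0 + m_{i+1})/d_{i+1}):
  m_1 = 1*11 - 0 = 11, d_1 = (135 - 11^2)/1 = 14/1 = 14, a_1 = floor((11 + 11)/14) = 1.
  m_2 = 14*1 - 11 = 3, d_2 = (135 - 3^2)/14 = 126/14 = 9, a_2 = floor((11 + 3)/9) = 1.
  m_3 = 9*1 - 3 = 6, d_3 = (135 - 6^2)/9 = 99/9 = 11, a_3 = floor((11 + 6)/11) = 1.
  m_4 = 11*1 - 6 = 5, d_4 = (135 - 5^2)/11 = 110/11 = 10, a_4 = floor((11 + 5)/10) = 1.
  m_5 = 10*1 - 5 = 5, d_5 = (135 - 5^2)/10 = 110/10 = 11, a_5 = floor((11 + 5)/11) = 1.
  m_6 = 11*1 - 5 = 6, d_6 = (135 - 6^2)/11 = 99/11 = 9, a_6 = floor((11 + 6)/9) = 1.
  m_7 = 9*1 - 6 = 3, d_7 = (135 - 3^2)/9 = 126/9 = 14, a_7 = floor((11 + 3)/14) = 1.
  m_8 = 14*1 - 3 = 11, d_8 = (135 - 11^2)/14 = 14/14 = 1, a_8 = floor((11 + 11)/1) = 22.
  m_9 = 1*22 - 11 = 11, d_9 = (135 - 11^2)/1 = 14/1 = 14: (m_9, d_9) = (m_1, d_1) = (11, 14), so from here the quotients repeat a_1, ..., a_8; the period length is 8.
So sqrt(135) = [11; (1, 1, 1, 1, 1, 1, 1, 22)] with period length k = 8.
k is even, so the fundamental solution of x^2 - 135y^2 = 1 is (p_{k-1}, q_{k-1}) = (p_7, q_7); compute convergents through index 7.
Convergents (p_i = a_i*p_{i-1} + p_{i-2}, q_i = a_i*q_{i-1} + q_{i-2} with p_{-2}=0, p_{-1}=1, q_{-2}=1, q_{-1}=0):
  i=0: a_0=11, p_0 = 11*1 + 0 = 11, q_0 = 11*0 + 1 = 1.
  i=1: a_1=1, p_1 = 1*11 + 1 = 12, q_1 = 1*1 + 0 = 1.
  i=2: a_2=1, p_2 = 1*12 + 11 = 23, q_2 = 1*1 + 1 = 2.
  i=3: a_3=1, p_3 = 1*23 + 12 = 35, q_3 = 1*2 + 1 = 3.
  i=4: a_4=1, p_4 = 1*35 + 23 = 58, q_4 = 1*3 + 2 = 5.
  i=5: a_5=1, p_5 = 1*58 + 35 = 93, q_5 = 1*5 + 3 = 8.
  i=6: a_6=1, p_6 = 1*93 + 58 = 151, q_6 = 1*8 + 5 = 13.
  i=7: a_7=1, p_7 = 1*151 + 93 = 244, q_7 = 1*13 + 8 = 21.
Check: 244^2 - 135*21^2 = 59536 - 59535 = 1, so (x, y) = (244, 21) solves the equation, and by the theorem it is the least positive solution.

(x, y) = (244, 21)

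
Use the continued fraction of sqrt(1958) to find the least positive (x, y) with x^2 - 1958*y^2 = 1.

(x, y) = (177, 4)

First expand sqrt(1958) as a continued fraction. With x_i = (sqrt(1958) + m_i)/d_i and (m_0, d_0) = (0, 1): a_0 = floor(sqrt(1958)) = 44, since 44^2 = 1936 <= 1958 < 2025 = 45^2.
Iterate m_{i+1} = d_i*a_i - m_i, d_{i+1} = (1958 - m_{i+1}^2)/d_i, a_{i+1} = floor((a_0 + m_{i+1})/d_{i+1}):
  m_1 = 1*44 - 0 = 44, d_1 = (1958 - 44^2)/1 = 22/1 = 22, a_1 = floor((44 + 44)/22) = 4.
  m_2 = 22*4 - 44 = 44, d_2 = (1958 - 44^2)/22 = 22/22 = 1, a_2 = floor((44 + 44)/1) = 88.
  m_3 = 1*88 - 44 = 44, d_3 = (1958 - 44^2)/1 = 22/1 = 22: (m_3, d_3) = (m_1, d_1) = (44, 22), so from here the quotients repeat a_1, a_2; the period length is 2.
So sqrt(1958) = [44; (4, 88)] with period length k = 2.
k is even, so the fundamental solution of x^2 - 1958y^2 = 1 is (p_{k-1}, q_{k-1}) = (p_1, q_1); compute convergents through index 1.
Convergents (p_i = a_i*p_{i-1} + p_{i-2}, q_i = a_i*q_{i-1} + q_{i-2} with p_{-2}=0, p_{-1}=1, q_{-2}=1, q_{-1}=0):
  i=0: a_0=44, p_0 = 44*1 + 0 = 44, q_0 = 44*0 + 1 = 1.
  i=1: a_1=4, p_1 = 4*44 + 1 = 177, q_1 = 4*1 + 0 = 4.
Check: 177^2 - 1958*4^2 = 31329 - 31328 = 1, so (x, y) = (177, 4) solves the equation, and by the theorem it is the least positive solution.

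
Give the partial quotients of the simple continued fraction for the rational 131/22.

Run the Euclidean algorithm on 131 and 22; the successive quotients are the partial quotients a_0, a_1, ... (each step inverts the fractional part left over by the previous one):
  131 = 5*22 + 21, so a_0 = 5.
  22 = 1*21 + 1, so a_1 = 1.
  21 = 21*1 + 0, so a_2 = 21.
The remainder reaches 0 after 3 divisions, so the expansion has 3 partial quotients, read off in order.

[5; 1, 21]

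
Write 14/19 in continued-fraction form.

[0; 1, 2, 1, 4]

Run the Euclidean algorithm on 14 and 19; the successive quotients are the partial quotients a_0, a_1, ... (each step inverts the fractional part left over by the previous one):
  14 = 0*19 + 14, so a_0 = 0.
  19 = 1*14 + 5, so a_1 = 1.
  14 = 2*5 + 4, so a_2 = 2.
  5 = 1*4 + 1, so a_3 = 1.
  4 = 4*1 + 0, so a_4 = 4.
The remainder reaches 0 after 5 divisions, so the expansion has 5 partial quotients, read off in order.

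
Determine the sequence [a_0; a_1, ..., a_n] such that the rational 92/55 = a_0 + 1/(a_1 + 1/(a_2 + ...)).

Run the Euclidean algorithm on 92 and 55; the successive quotients are the partial quotients a_0, a_1, ... (each step inverts the fractional part left over by the previous one):
  92 = 1*55 + 37, so a_0 = 1.
  55 = 1*37 + 18, so a_1 = 1.
  37 = 2*18 + 1, so a_2 = 2.
  18 = 18*1 + 0, so a_3 = 18.
The remainder reaches 0 after 4 divisions, so the expansion has 4 partial quotients, read off in order.

[1; 1, 2, 18]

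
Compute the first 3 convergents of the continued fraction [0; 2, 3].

Using the convergent recurrence p_i = a_i*p_{i-1} + p_{i-2}, q_i = a_i*q_{i-1} + q_{i-2} with p_{-2}=0, p_{-1}=1, q_{-2}=1, q_{-1}=0:
  i=0: a_0=0, p_0 = 0*1 + 0 = 0, q_0 = 0*0 + 1 = 1.
  i=1: a_1=2, p_1 = 2*0 + 1 = 1, q_1 = 2*1 + 0 = 2.
  i=2: a_2=3, p_2 = 3*1 + 0 = 3, q_2 = 3*2 + 1 = 7.

0/1, 1/2, 3/7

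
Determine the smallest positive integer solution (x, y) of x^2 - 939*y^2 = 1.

First expand sqrt(939) as a continued fraction. With x_i = (sqrt(939) + m_i)/d_i and (m_0, d_0) = (0, 1): a_0 = floor(sqrt(939)) = 30, since 30^2 = 900 <= 939 < 961 = 31^2.
Iterate m_{i+1} = d_i*a_i - m_i, d_{i+1} = (939 - m_{i+1}^2)/d_i, a_{i+1} = floor((a_0 + m_{i+1})/d_{i+1}):
  m_1 = 1*30 - 0 = 30, d_1 = (939 - 30^2)/1 = 39/1 = 39, a_1 = floor((30 + 30)/39) = 1.
  m_2 = 39*1 - 30 = 9, d_2 = (939 - 9^2)/39 = 858/39 = 22, a_2 = floor((30 + 9)/22) = 1.
  m_3 = 22*1 - 9 = 13, d_3 = (939 - 13^2)/22 = 770/22 = 35, a_3 = floor((30 + 13)/35) = 1.
  m_4 = 35*1 - 13 = 22, d_4 = (939 - 22^2)/35 = 455/35 = 13, a_4 = floor((30 + 22)/13) = 4.
  m_5 = 13*4 - 22 = 30, d_5 = (939 - 30^2)/13 = 39/13 = 3, a_5 = floor((30 + 30)/3) = 20.
  m_6 = 3*20 - 30 = 30, d_6 = (939 - 30^2)/3 = 39/3 = 13, a_6 = floor((30 + 30)/13) = 4.
  m_7 = 13*4 - 30 = 22, d_7 = (939 - 22^2)/13 = 455/13 = 35, a_7 = floor((30 + 22)/35) = 1.
  m_8 = 35*1 - 22 = 13, d_8 = (939 - 13^2)/35 = 770/35 = 22, a_8 = floor((30 + 13)/22) = 1.
  m_9 = 22*1 - 13 = 9, d_9 = (939 - 9^2)/22 = 858/22 = 39, a_9 = floor((30 + 9)/39) = 1.
  m_10 = 39*1 - 9 = 30, d_10 = (939 - 30^2)/39 = 39/39 = 1, a_10 = floor((30 + 30)/1) = 60.
  m_11 = 1*60 - 30 = 30, d_11 = (939 - 30^2)/1 = 39/1 = 39: (m_11, d_11) = (m_1, d_1) = (30, 39), so from here the quotients repeat a_1, ..., a_10; the period length is 10.
So sqrt(939) = [30; (1, 1, 1, 4, 20, 4, 1, 1, 1, 60)] with period length k = 10.
k is even, so the fundamental solution of x^2 - 939y^2 = 1 is (p_{k-1}, q_{k-1}) = (p_9, q_9); compute convergents through index 9.
Convergents (p_i = a_i*p_{i-1} + p_{i-2}, q_i = a_i*q_{i-1} + q_{i-2} with p_{-2}=0, p_{-1}=1, q_{-2}=1, q_{-1}=0):
  i=0: a_0=30, p_0 = 30*1 + 0 = 30, q_0 = 30*0 + 1 = 1.
  i=1: a_1=1, p_1 = 1*30 + 1 = 31, q_1 = 1*1 + 0 = 1.
  i=2: a_2=1, p_2 = 1*31 + 30 = 61, q_2 = 1*1 + 1 = 2.
  i=3: a_3=1, p_3 = 1*61 + 31 = 92, q_3 = 1*2 + 1 = 3.
  i=4: a_4=4, p_4 = 4*92 + 61 = 429, q_4 = 4*3 + 2 = 14.
  i=5: a_5=20, p_5 = 20*429 + 92 = 8672, q_5 = 20*14 + 3 = 283.
  i=6: a_6=4, p_6 = 4*8672 + 429 = 35117, q_6 = 4*283 + 14 = 1146.
  i=7: a_7=1, p_7 = 1*35117 + 8672 = 43789, q_7 = 1*1146 + 283 = 1429.
  i=8: a_8=1, p_8 = 1*43789 + 35117 = 78906, q_8 = 1*1429 + 1146 = 2575.
  i=9: a_9=1, p_9 = 1*78906 + 43789 = 122695, q_9 = 1*2575 + 1429 = 4004.
Check: 122695^2 - 939*4004^2 = 15054063025 - 15054063024 = 1, so (x, y) = (122695, 4004) solves the equation, and by the theorem it is the least positive solution.

(x, y) = (122695, 4004)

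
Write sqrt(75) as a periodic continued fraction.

Write x_i = (sqrt(75) + m_i)/d_i with (m_0, d_0) = (0, 1). a_0 = floor(sqrt(75)) = 8, since 8^2 = 64 <= 75 < 81 = 9^2.
Iterate m_{i+1} = d_i*a_i - m_i, d_{i+1} = (75 - m_{i+1}^2)/d_i, a_{i+1} = floor((a_0 + m_{i+1})/d_{i+1}):
  m_1 = 1*8 - 0 = 8, d_1 = (75 - 8^2)/1 = 11/1 = 11, a_1 = floor((8 + 8)/11) = 1.
  m_2 = 11*1 - 8 = 3, d_2 = (75 - 3^2)/11 = 66/11 = 6, a_2 = floor((8 + 3)/6) = 1.
  m_3 = 6*1 - 3 = 3, d_3 = (75 - 3^2)/6 = 66/6 = 11, a_3 = floor((8 + 3)/11) = 1.
  m_4 = 11*1 - 3 = 8, d_4 = (75 - 8^2)/11 = 11/11 = 1, a_4 = floor((8 + 8)/1) = 16.
  m_5 = 1*16 - 8 = 8, d_5 = (75 - 8^2)/1 = 11/1 = 11: (m_5, d_5) = (m_1, d_1) = (8, 11), so from here the quotients repeat a_1, ..., a_4; the period length is 4.
Hence the expansion of sqrt(75) is a_0 = 8 followed by the repeating block 1, 1, 1, 16 (period 4).

[8; (1, 1, 1, 16)]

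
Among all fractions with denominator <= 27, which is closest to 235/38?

167/27

Expand x = 235/38 as a continued fraction with the Euclidean algorithm:
  235 = 6*38 + 7, so a_0 = 6.
  38 = 5*7 + 3, so a_1 = 5.
  7 = 2*3 + 1, so a_2 = 2.
  3 = 3*1 + 0, so a_3 = 3.
so x = [6; 5, 2, 3].
Convergents (p_i = a_i*p_{i-1} + p_{i-2}, q_i = a_i*q_{i-1} + q_{i-2} with p_{-2}=0, p_{-1}=1, q_{-2}=1, q_{-1}=0), until the denominator exceeds 27:
  i=0: a_0=6, p_0 = 6*1 + 0 = 6, q_0 = 6*0 + 1 = 1.
  i=1: a_1=5, p_1 = 5*6 + 1 = 31, q_1 = 5*1 + 0 = 5.
  i=2: a_2=2, p_2 = 2*31 + 6 = 68, q_2 = 2*5 + 1 = 11.
  i=3: a_3=3, p_3 = 3*68 + 31 = 235, q_3 = 3*11 + 5 = 38.
q_3 = 38 > 27, so the last convergent with denominator <= 27 is p_2/q_2 = 68/11.
The closest fraction with denominator <= 27 is either p_2/q_2 or the intermediate fraction (k*p_2 + p_1)/(k*q_2 + q_1) with the largest k >= 1 whose denominator stays <= 27; these approach x as k grows, and every other convergent or intermediate fraction in range is farther away.
Largest k: floor((27 - q_1)/q_2) = floor((27 - 5)/11) = 2.
That gives (2*68 + 31)/(2*11 + 5) = 167/27.
Compare the errors: |x - 68/11| = |235*11 - 68*38|/(38*11) = 1/418, and |x - 167/27| = |235*27 - 167*38|/(38*27) = 1/1026.
Cross-multiplying, 1*418 = 418 < 1026 = 1*1026, so 1/1026 is smaller: the intermediate fraction 167/27 is closer to x than 68/11.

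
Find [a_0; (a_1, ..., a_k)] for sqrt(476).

[21; (1, 4, 2, 10, 2, 4, 1, 42)]

Write x_i = (sqrt(476) + m_i)/d_i with (m_0, d_0) = (0, 1). a_0 = floor(sqrt(476)) = 21, since 21^2 = 441 <= 476 < 484 = 22^2.
Iterate m_{i+1} = d_i*a_i - m_i, d_{i+1} = (476 - m_{i+1}^2)/d_i, a_{i+1} = floor((a_0 + m_{i+1})/d_{i+1}):
  m_1 = 1*21 - 0 = 21, d_1 = (476 - 21^2)/1 = 35/1 = 35, a_1 = floor((21 + 21)/35) = 1.
  m_2 = 35*1 - 21 = 14, d_2 = (476 - 14^2)/35 = 280/35 = 8, a_2 = floor((21 + 14)/8) = 4.
  m_3 = 8*4 - 14 = 18, d_3 = (476 - 18^2)/8 = 152/8 = 19, a_3 = floor((21 + 18)/19) = 2.
  m_4 = 19*2 - 18 = 20, d_4 = (476 - 20^2)/19 = 76/19 = 4, a_4 = floor((21 + 20)/4) = 10.
  m_5 = 4*10 - 20 = 20, d_5 = (476 - 20^2)/4 = 76/4 = 19, a_5 = floor((21 + 20)/19) = 2.
  m_6 = 19*2 - 20 = 18, d_6 = (476 - 18^2)/19 = 152/19 = 8, a_6 = floor((21 + 18)/8) = 4.
  m_7 = 8*4 - 18 = 14, d_7 = (476 - 14^2)/8 = 280/8 = 35, a_7 = floor((21 + 14)/35) = 1.
  m_8 = 35*1 - 14 = 21, d_8 = (476 - 21^2)/35 = 35/35 = 1, a_8 = floor((21 + 21)/1) = 42.
  m_9 = 1*42 - 21 = 21, d_9 = (476 - 21^2)/1 = 35/1 = 35: (m_9, d_9) = (m_1, d_1) = (21, 35), so from here the quotients repeat a_1, ..., a_8; the period length is 8.
Hence the expansion of sqrt(476) is a_0 = 21 followed by the repeating block 1, 4, 2, 10, 2, 4, 1, 42 (period 8).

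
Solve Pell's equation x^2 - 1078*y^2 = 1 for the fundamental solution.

First expand sqrt(1078) as a continued fraction. With x_i = (sqrt(1078) + m_i)/d_i and (m_0, d_0) = (0, 1): a_0 = floor(sqrt(1078)) = 32, since 32^2 = 1024 <= 1078 < 1089 = 33^2.
Iterate m_{i+1} = d_i*a_i - m_i, d_{i+1} = (1078 - m_{i+1}^2)/d_i, a_{i+1} = floor((a_0 + m_{i+1})/d_{i+1}):
  m_1 = 1*32 - 0 = 32, d_1 = (1078 - 32^2)/1 = 54/1 = 54, a_1 = floor((32 + 32)/54) = 1.
  m_2 = 54*1 - 32 = 22, d_2 = (1078 - 22^2)/54 = 594/54 = 11, a_2 = floor((32 + 22)/11) = 4.
  m_3 = 11*4 - 22 = 22, d_3 = (1078 - 22^2)/11 = 594/11 = 54, a_3 = floor((32 + 22)/54) = 1.
  m_4 = 54*1 - 22 = 32, d_4 = (1078 - 32^2)/54 = 54/54 = 1, a_4 = floor((32 + 32)/1) = 64.
  m_5 = 1*64 - 32 = 32, d_5 = (1078 - 32^2)/1 = 54/1 = 54: (m_5, d_5) = (m_1, d_1) = (32, 54), so from here the quotients repeat a_1, ..., a_4; the period length is 4.
So sqrt(1078) = [32; (1, 4, 1, 64)] with period length k = 4.
k is even, so the fundamental solution of x^2 - 1078y^2 = 1 is (p_{k-1}, q_{k-1}) = (p_3, q_3); compute convergents through index 3.
Convergents (p_i = a_i*p_{i-1} + p_{i-2}, q_i = a_i*q_{i-1} + q_{i-2} with p_{-2}=0, p_{-1}=1, q_{-2}=1, q_{-1}=0):
  i=0: a_0=32, p_0 = 32*1 + 0 = 32, q_0 = 32*0 + 1 = 1.
  i=1: a_1=1, p_1 = 1*32 + 1 = 33, q_1 = 1*1 + 0 = 1.
  i=2: a_2=4, p_2 = 4*33 + 32 = 164, q_2 = 4*1 + 1 = 5.
  i=3: a_3=1, p_3 = 1*164 + 33 = 197, q_3 = 1*5 + 1 = 6.
Check: 197^2 - 1078*6^2 = 38809 - 38808 = 1, so (x, y) = (197, 6) solves the equation, and by the theorem it is the least positive solution.

(x, y) = (197, 6)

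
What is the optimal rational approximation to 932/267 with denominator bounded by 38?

129/37

Expand x = 932/267 as a continued fraction with the Euclidean algorithm:
  932 = 3*267 + 131, so a_0 = 3.
  267 = 2*131 + 5, so a_1 = 2.
  131 = 26*5 + 1, so a_2 = 26.
  5 = 5*1 + 0, so a_3 = 5.
so x = [3; 2, 26, 5].
Convergents (p_i = a_i*p_{i-1} + p_{i-2}, q_i = a_i*q_{i-1} + q_{i-2} with p_{-2}=0, p_{-1}=1, q_{-2}=1, q_{-1}=0), until the denominator exceeds 38:
  i=0: a_0=3, p_0 = 3*1 + 0 = 3, q_0 = 3*0 + 1 = 1.
  i=1: a_1=2, p_1 = 2*3 + 1 = 7, q_1 = 2*1 + 0 = 2.
  i=2: a_2=26, p_2 = 26*7 + 3 = 185, q_2 = 26*2 + 1 = 53.
q_2 = 53 > 38, so the last convergent with denominator <= 38 is p_1/q_1 = 7/2.
The closest fraction with denominator <= 38 is either p_1/q_1 or the intermediate fraction (k*p_1 + p_0)/(k*q_1 + q_0) with the largest k >= 1 whose denominator stays <= 38; these approach x as k grows, and every other convergent or intermediate fraction in range is farther away.
Largest k: floor((38 - q_0)/q_1) = floor((38 - 1)/2) = 18.
That gives (18*7 + 3)/(18*2 + 1) = 129/37.
Compare the errors: |x - 7/2| = |932*2 - 7*267|/(267*2) = 5/534, and |x - 129/37| = |932*37 - 129*267|/(267*37) = 41/9879.
Cross-multiplying, 41*534 = 21894 < 49395 = 5*9879, so 41/9879 is smaller: the intermediate fraction 129/37 is closer to x than 7/2.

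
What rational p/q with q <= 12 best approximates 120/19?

Expand x = 120/19 as a continued fraction with the Euclidean algorithm:
  120 = 6*19 + 6, so a_0 = 6.
  19 = 3*6 + 1, so a_1 = 3.
  6 = 6*1 + 0, so a_2 = 6.
so x = [6; 3, 6].
Convergents (p_i = a_i*p_{i-1} + p_{i-2}, q_i = a_i*q_{i-1} + q_{i-2} with p_{-2}=0, p_{-1}=1, q_{-2}=1, q_{-1}=0), until the denominator exceeds 12:
  i=0: a_0=6, p_0 = 6*1 + 0 = 6, q_0 = 6*0 + 1 = 1.
  i=1: a_1=3, p_1 = 3*6 + 1 = 19, q_1 = 3*1 + 0 = 3.
  i=2: a_2=6, p_2 = 6*19 + 6 = 120, q_2 = 6*3 + 1 = 19.
q_2 = 19 > 12, so the last convergent with denominator <= 12 is p_1/q_1 = 19/3.
The closest fraction with denominator <= 12 is either p_1/q_1 or the intermediate fraction (k*p_1 + p_0)/(k*q_1 + q_0) with the largest k >= 1 whose denominator stays <= 12; these approach x as k grows, and every other convergent or intermediate fraction in range is farther away.
Largest k: floor((12 - q_0)/q_1) = floor((12 - 1)/3) = 3.
That gives (3*19 + 6)/(3*3 + 1) = 63/10.
Compare the errors: |x - 19/3| = |120*3 - 19*19|/(19*3) = 1/57, and |x - 63/10| = |120*10 - 63*19|/(19*10) = 3/190.
Cross-multiplying, 3*57 = 171 < 190 = 1*190, so 3/190 is smaller: the intermediate fraction 63/10 is closer to x than 19/3.

63/10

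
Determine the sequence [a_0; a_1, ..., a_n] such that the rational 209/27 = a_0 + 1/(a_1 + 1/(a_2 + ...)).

[7; 1, 2, 1, 6]

Run the Euclidean algorithm on 209 and 27; the successive quotients are the partial quotients a_0, a_1, ... (each step inverts the fractional part left over by the previous one):
  209 = 7*27 + 20, so a_0 = 7.
  27 = 1*20 + 7, so a_1 = 1.
  20 = 2*7 + 6, so a_2 = 2.
  7 = 1*6 + 1, so a_3 = 1.
  6 = 6*1 + 0, so a_4 = 6.
The remainder reaches 0 after 5 divisions, so the expansion has 5 partial quotients, read off in order.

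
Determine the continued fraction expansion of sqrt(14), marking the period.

[3; (1, 2, 1, 6)]

Write x_i = (sqrt(14) + m_i)/d_i with (m_0, d_0) = (0, 1). a_0 = floor(sqrt(14)) = 3, since 3^2 = 9 <= 14 < 16 = 4^2.
Iterate m_{i+1} = d_i*a_i - m_i, d_{i+1} = (14 - m_{i+1}^2)/d_i, a_{i+1} = floor((a_0 + m_{i+1})/d_{i+1}):
  m_1 = 1*3 - 0 = 3, d_1 = (14 - 3^2)/1 = 5/1 = 5, a_1 = floor((3 + 3)/5) = 1.
  m_2 = 5*1 - 3 = 2, d_2 = (14 - 2^2)/5 = 10/5 = 2, a_2 = floor((3 + 2)/2) = 2.
  m_3 = 2*2 - 2 = 2, d_3 = (14 - 2^2)/2 = 10/2 = 5, a_3 = floor((3 + 2)/5) = 1.
  m_4 = 5*1 - 2 = 3, d_4 = (14 - 3^2)/5 = 5/5 = 1, a_4 = floor((3 + 3)/1) = 6.
  m_5 = 1*6 - 3 = 3, d_5 = (14 - 3^2)/1 = 5/1 = 5: (m_5, d_5) = (m_1, d_1) = (3, 5), so from here the quotients repeat a_1, ..., a_4; the period length is 4.
Hence the expansion of sqrt(14) is a_0 = 3 followed by the repeating block 1, 2, 1, 6 (period 4).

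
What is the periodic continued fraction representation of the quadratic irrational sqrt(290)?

[17; (34)]

Write x_i = (sqrt(290) + m_i)/d_i with (m_0, d_0) = (0, 1). a_0 = floor(sqrt(290)) = 17, since 17^2 = 289 <= 290 < 324 = 18^2.
Iterate m_{i+1} = d_i*a_i - m_i, d_{i+1} = (290 - m_{i+1}^2)/d_i, a_{i+1} = floor((a_0 + m_{i+1})/d_{i+1}):
  m_1 = 1*17 - 0 = 17, d_1 = (290 - 17^2)/1 = 1/1 = 1, a_1 = floor((17 + 17)/1) = 34.
  m_2 = 1*34 - 17 = 17, d_2 = (290 - 17^2)/1 = 1/1 = 1: (m_2, d_2) = (m_1, d_1) = (17, 1), so from here the quotient a_1 repeats; the period length is 1.
Hence the expansion of sqrt(290) is a_0 = 17 followed by the repeating block 34 (period 1).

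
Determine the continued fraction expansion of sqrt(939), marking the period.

[30; (1, 1, 1, 4, 20, 4, 1, 1, 1, 60)]

Write x_i = (sqrt(939) + m_i)/d_i with (m_0, d_0) = (0, 1). a_0 = floor(sqrt(939)) = 30, since 30^2 = 900 <= 939 < 961 = 31^2.
Iterate m_{i+1} = d_i*a_i - m_i, d_{i+1} = (939 - m_{i+1}^2)/d_i, a_{i+1} = floor((a_0 + m_{i+1})/d_{i+1}):
  m_1 = 1*30 - 0 = 30, d_1 = (939 - 30^2)/1 = 39/1 = 39, a_1 = floor((30 + 30)/39) = 1.
  m_2 = 39*1 - 30 = 9, d_2 = (939 - 9^2)/39 = 858/39 = 22, a_2 = floor((30 + 9)/22) = 1.
  m_3 = 22*1 - 9 = 13, d_3 = (939 - 13^2)/22 = 770/22 = 35, a_3 = floor((30 + 13)/35) = 1.
  m_4 = 35*1 - 13 = 22, d_4 = (939 - 22^2)/35 = 455/35 = 13, a_4 = floor((30 + 22)/13) = 4.
  m_5 = 13*4 - 22 = 30, d_5 = (939 - 30^2)/13 = 39/13 = 3, a_5 = floor((30 + 30)/3) = 20.
  m_6 = 3*20 - 30 = 30, d_6 = (939 - 30^2)/3 = 39/3 = 13, a_6 = floor((30 + 30)/13) = 4.
  m_7 = 13*4 - 30 = 22, d_7 = (939 - 22^2)/13 = 455/13 = 35, a_7 = floor((30 + 22)/35) = 1.
  m_8 = 35*1 - 22 = 13, d_8 = (939 - 13^2)/35 = 770/35 = 22, a_8 = floor((30 + 13)/22) = 1.
  m_9 = 22*1 - 13 = 9, d_9 = (939 - 9^2)/22 = 858/22 = 39, a_9 = floor((30 + 9)/39) = 1.
  m_10 = 39*1 - 9 = 30, d_10 = (939 - 30^2)/39 = 39/39 = 1, a_10 = floor((30 + 30)/1) = 60.
  m_11 = 1*60 - 30 = 30, d_11 = (939 - 30^2)/1 = 39/1 = 39: (m_11, d_11) = (m_1, d_1) = (30, 39), so from here the quotients repeat a_1, ..., a_10; the period length is 10.
Hence the expansion of sqrt(939) is a_0 = 30 followed by the repeating block 1, 1, 1, 4, 20, 4, 1, 1, 1, 60 (period 10).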